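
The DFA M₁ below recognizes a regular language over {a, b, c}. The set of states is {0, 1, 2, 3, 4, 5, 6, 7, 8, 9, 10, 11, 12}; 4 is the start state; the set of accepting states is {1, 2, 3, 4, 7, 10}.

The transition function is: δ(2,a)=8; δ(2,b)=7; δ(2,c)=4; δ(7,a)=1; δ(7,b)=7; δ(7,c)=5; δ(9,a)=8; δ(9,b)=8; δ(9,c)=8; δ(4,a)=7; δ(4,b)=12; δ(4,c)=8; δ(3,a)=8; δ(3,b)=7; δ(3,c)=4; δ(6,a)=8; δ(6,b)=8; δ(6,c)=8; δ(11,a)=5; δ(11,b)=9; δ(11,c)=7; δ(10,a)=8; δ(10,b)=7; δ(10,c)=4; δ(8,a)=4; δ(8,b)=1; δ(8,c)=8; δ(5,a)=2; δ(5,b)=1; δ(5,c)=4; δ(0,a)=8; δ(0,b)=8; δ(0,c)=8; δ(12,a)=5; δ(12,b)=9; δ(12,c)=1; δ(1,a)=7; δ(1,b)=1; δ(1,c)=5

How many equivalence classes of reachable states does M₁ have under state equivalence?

7

First remove the unreachable states {0,3,6,10,11}; 8 states remain.
Start with accepting vs non-accepting: {1,2,4,7} | {5,8,9,12}.
On input a, block {1,2,4,7} splits into {1,4,7} and {2}.
Split {1,4,7} by δ(·,b) → {1,7} and {4}.
Split {5,8,9,12} by δ(·,a) → {9,12} and {5} and {8}.
Refine {9,12} on symbol a: members go to different blocks, giving {9} and {12}.
The partition is now stable with 7 blocks: {1,7} | {9} | {2} | {4} | {5} | {8} | {12}.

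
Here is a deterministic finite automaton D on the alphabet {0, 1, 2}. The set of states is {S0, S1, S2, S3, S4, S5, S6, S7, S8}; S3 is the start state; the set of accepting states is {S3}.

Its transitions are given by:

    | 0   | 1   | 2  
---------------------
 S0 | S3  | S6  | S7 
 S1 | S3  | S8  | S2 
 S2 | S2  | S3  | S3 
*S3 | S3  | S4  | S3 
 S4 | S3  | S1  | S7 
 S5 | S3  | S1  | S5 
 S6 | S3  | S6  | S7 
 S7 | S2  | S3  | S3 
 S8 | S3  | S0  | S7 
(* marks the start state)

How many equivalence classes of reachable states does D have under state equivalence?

3

States {S5} cannot be reached from the start state, so discard them.
P0 = {S3} | {S0,S1,S2,S4,S6,S7,S8}.
Split {S0,S1,S2,S4,S6,S7,S8} by δ(·,0) → {S0,S1,S4,S6,S8} and {S2,S7}.
No further refinement is possible. Final partition (3 blocks): {S3} | {S0,S1,S4,S6,S8} | {S2,S7}.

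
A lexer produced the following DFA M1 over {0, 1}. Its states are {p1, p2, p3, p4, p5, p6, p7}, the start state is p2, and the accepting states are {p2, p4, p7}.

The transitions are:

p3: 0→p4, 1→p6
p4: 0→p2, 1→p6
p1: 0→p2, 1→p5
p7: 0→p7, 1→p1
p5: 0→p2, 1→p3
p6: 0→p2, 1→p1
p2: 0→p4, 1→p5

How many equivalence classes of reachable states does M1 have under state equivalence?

First remove the unreachable states {p7}; 6 states remain.
P0 = {p2,p4} | {p1,p3,p5,p6}.
Stable partition: {p2,p4} | {p1,p3,p5,p6} — 2 equivalence classes.

2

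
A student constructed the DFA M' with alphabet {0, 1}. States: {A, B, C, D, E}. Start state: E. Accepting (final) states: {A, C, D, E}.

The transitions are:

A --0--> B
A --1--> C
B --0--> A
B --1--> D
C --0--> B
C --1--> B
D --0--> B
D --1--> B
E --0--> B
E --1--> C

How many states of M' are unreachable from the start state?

0

Exploring from E, all states are eventually visited, so none are unreachable.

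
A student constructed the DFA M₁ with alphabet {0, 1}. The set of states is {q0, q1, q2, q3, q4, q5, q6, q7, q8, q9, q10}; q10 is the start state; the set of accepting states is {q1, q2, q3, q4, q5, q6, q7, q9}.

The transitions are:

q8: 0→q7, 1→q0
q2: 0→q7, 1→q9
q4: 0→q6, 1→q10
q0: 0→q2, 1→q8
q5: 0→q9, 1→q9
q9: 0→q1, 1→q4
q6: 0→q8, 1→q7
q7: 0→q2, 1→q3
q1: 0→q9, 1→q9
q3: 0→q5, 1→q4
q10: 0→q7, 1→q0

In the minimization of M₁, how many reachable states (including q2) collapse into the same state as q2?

Every state is reachable, so we keep all 11.
P0 = {q1,q2,q3,q4,q5,q6,q7,q9} | {q0,q8,q10}.
On input 0, block {q1,q2,q3,q4,q5,q6,q7,q9} splits into {q1,q2,q3,q4,q5,q7,q9} and {q6}.
On input 0, block {q1,q2,q3,q4,q5,q7,q9} splits into {q1,q2,q3,q5,q7,q9} and {q4}.
On input 1, block {q1,q2,q3,q5,q7,q9} splits into {q1,q2,q5,q7} and {q3,q9}.
Refine {q1,q2,q5,q7} on symbol 0: members go to different blocks, giving {q1,q5} and {q2,q7}.
Stable partition: {q1,q5} | {q0,q8,q10} | {q6} | {q4} | {q3,q9} | {q2,q7} — 6 equivalence classes.
State q2 belongs to the block {q2,q7}, which has 2 states.

2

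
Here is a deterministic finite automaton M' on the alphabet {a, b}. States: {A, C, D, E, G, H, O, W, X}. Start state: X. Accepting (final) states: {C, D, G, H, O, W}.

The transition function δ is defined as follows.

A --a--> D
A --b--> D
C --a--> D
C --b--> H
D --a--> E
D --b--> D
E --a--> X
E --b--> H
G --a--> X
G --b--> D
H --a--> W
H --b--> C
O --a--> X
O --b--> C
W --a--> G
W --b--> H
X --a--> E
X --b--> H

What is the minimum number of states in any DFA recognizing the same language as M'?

4

First remove the unreachable states {A,O}; 7 states remain.
P0 = {C,D,G,H,W} | {E,X}.
On input a, block {C,D,G,H,W} splits into {C,H,W} and {D,G}.
Refine {C,H,W} on symbol a: members go to different blocks, giving {C,W} and {H}.
Stable partition: {C,W} | {E,X} | {D,G} | {H} — 4 equivalence classes.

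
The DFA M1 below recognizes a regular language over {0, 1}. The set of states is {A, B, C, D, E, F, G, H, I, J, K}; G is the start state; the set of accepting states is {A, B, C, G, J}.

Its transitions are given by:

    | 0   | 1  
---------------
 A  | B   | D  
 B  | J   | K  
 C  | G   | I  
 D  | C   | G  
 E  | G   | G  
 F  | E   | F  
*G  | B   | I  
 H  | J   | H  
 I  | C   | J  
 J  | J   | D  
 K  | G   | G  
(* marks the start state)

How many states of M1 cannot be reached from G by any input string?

4

Starting at G and following transitions, the reachable set is {B, C, D, G, I, J, K}. That leaves A, E, F, H unreachable — 4 in total.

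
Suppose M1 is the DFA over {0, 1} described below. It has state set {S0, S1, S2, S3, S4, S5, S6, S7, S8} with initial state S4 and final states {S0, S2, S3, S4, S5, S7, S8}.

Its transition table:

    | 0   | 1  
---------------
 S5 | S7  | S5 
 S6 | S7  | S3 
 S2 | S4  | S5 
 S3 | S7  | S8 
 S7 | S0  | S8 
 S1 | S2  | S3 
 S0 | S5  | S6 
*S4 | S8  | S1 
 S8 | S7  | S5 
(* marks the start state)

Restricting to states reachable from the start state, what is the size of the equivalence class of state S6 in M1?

Every state is reachable, so we keep all 9.
Start with accepting vs non-accepting: {S0,S2,S3,S4,S5,S7,S8} | {S1,S6}.
Split {S0,S2,S3,S4,S5,S7,S8} by δ(·,1) → {S2,S3,S5,S7,S8} and {S0,S4}.
Refine {S2,S3,S5,S7,S8} on symbol 0: members go to different blocks, giving {S3,S5,S8} and {S2,S7}.
The partition is now stable with 4 blocks: {S3,S5,S8} | {S1,S6} | {S0,S4} | {S2,S7}.
The equivalence class containing S6 is {S1,S6}, of size 2.

2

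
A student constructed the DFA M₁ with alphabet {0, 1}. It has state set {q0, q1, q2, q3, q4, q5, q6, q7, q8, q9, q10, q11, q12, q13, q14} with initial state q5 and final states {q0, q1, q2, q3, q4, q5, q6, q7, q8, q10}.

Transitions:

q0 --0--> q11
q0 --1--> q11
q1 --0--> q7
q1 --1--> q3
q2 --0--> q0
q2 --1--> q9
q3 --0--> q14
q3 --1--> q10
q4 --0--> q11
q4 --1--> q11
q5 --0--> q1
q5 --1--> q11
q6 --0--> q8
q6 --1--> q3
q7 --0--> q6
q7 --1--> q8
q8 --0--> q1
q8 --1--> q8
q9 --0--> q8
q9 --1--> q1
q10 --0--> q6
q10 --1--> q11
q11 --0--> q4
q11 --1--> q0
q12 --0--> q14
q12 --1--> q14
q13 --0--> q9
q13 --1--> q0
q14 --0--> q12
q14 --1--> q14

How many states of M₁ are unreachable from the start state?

BFS from q5 reaches {q0, q1, q3, q4, q5, q6, q7, q8, q10, q11, q12, q14}; the 3 state(s) q2, q9, q13 are never visited.

3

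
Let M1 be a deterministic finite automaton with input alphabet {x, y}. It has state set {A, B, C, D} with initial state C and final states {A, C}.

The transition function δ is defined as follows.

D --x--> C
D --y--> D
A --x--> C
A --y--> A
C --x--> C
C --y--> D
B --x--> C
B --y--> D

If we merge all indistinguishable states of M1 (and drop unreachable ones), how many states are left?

First remove the unreachable states {A,B}; 2 states remain.
P0 = {C} | {D}.
The partition is now stable with 2 blocks: {C} | {D}.

2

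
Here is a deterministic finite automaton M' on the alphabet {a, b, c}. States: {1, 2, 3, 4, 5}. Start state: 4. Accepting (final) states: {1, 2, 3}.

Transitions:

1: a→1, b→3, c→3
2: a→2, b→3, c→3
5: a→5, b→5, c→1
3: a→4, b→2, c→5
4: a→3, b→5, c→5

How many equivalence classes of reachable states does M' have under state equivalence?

Every state is reachable, so we keep all 5.
P0 = {1,2,3} | {4,5}.
Refine {1,2,3} on symbol a: members go to different blocks, giving {1,2} and {3}.
Split {4,5} by δ(·,a) → {4} and {5}.
Stable partition: {1,2} | {4} | {3} | {5} — 4 equivalence classes.

4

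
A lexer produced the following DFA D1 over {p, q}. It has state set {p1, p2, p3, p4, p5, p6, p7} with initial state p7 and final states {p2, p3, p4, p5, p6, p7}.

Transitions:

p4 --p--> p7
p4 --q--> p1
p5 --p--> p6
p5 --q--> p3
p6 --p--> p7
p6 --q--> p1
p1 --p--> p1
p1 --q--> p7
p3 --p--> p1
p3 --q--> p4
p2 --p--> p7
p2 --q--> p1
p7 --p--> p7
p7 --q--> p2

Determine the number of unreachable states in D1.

No path from p7 leads to p3, p4, p5, p6; the other 3 states are all reachable.

4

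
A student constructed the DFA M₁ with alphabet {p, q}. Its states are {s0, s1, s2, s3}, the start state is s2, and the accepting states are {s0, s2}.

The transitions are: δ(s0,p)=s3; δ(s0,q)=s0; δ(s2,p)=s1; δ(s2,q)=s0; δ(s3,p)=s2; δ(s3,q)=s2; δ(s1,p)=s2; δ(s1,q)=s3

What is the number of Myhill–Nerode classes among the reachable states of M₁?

4

Every state is reachable, so we keep all 4.
Initial partition by acceptance: {s0,s2} | {s1,s3}.
Split {s1,s3} by δ(·,q) → {s1} and {s3}.
Refine {s0,s2} on symbol p: members go to different blocks, giving {s0} and {s2}.
The partition is now stable with 4 blocks: {s0} | {s1} | {s3} | {s2}.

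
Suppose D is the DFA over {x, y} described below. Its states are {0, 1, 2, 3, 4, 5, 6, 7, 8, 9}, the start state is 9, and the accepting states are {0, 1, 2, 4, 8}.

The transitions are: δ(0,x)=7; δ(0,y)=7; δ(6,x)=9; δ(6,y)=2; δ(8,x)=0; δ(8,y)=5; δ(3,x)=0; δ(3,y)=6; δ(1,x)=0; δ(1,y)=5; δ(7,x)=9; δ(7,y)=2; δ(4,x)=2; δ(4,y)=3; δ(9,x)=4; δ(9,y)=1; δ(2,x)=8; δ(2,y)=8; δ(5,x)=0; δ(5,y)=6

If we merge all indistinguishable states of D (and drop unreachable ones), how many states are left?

7

Every state is reachable, so we keep all 10.
Initial partition by acceptance: {0,1,2,4,8} | {3,5,6,7,9}.
On input x, block {0,1,2,4,8} splits into {1,2,4,8} and {0}.
Refine {1,2,4,8} on symbol x: members go to different blocks, giving {1,8} and {2,4}.
Split {3,5,6,7,9} by δ(·,x) → {3,5} and {6,7} and {9}.
Split {2,4} by δ(·,x) → {2} and {4}.
No further refinement is possible. Final partition (7 blocks): {1,8} | {3,5} | {0} | {2} | {6,7} | {9} | {4}.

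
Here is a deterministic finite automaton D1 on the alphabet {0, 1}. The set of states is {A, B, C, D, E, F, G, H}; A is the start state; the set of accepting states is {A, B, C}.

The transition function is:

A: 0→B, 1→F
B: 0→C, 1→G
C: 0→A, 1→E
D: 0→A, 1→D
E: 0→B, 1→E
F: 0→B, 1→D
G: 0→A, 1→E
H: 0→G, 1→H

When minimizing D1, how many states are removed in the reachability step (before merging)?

BFS from A reaches {A, B, C, D, E, F, G}; the 1 state(s) H are never visited.

1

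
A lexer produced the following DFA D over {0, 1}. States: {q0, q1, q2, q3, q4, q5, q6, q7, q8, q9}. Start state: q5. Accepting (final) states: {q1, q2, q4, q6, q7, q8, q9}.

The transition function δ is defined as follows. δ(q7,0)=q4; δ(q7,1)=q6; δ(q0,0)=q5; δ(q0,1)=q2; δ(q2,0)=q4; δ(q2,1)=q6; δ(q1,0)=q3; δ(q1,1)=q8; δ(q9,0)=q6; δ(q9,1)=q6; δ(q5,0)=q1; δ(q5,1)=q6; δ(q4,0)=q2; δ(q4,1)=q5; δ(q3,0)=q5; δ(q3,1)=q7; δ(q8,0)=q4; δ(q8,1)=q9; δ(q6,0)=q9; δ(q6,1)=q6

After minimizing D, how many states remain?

6

First remove the unreachable states {q0}; 9 states remain.
Start with accepting vs non-accepting: {q1,q2,q4,q6,q7,q8,q9} | {q3,q5}.
On input 0, block {q1,q2,q4,q6,q7,q8,q9} splits into {q2,q4,q6,q7,q8,q9} and {q1}.
Refine {q2,q4,q6,q7,q8,q9} on symbol 1: members go to different blocks, giving {q2,q6,q7,q8,q9} and {q4}.
On input 0, block {q2,q6,q7,q8,q9} splits into {q2,q7,q8} and {q6,q9}.
Refine {q3,q5} on symbol 0: members go to different blocks, giving {q3} and {q5}.
The partition is now stable with 6 blocks: {q2,q7,q8} | {q3} | {q1} | {q4} | {q6,q9} | {q5}.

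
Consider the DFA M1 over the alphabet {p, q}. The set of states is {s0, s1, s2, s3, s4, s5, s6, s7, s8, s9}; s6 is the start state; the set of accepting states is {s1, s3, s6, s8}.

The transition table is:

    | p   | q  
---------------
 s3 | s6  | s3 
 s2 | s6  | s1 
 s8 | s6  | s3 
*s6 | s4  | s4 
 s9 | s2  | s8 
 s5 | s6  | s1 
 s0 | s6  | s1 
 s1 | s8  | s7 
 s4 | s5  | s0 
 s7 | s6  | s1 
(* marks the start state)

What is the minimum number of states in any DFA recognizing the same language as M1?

First remove the unreachable states {s2,s9}; 8 states remain.
P0 = {s1,s3,s6,s8} | {s0,s4,s5,s7}.
On input p, block {s1,s3,s6,s8} splits into {s1,s3,s8} and {s6}.
Split {s1,s3,s8} by δ(·,p) → {s3,s8} and {s1}.
Split {s0,s4,s5,s7} by δ(·,p) → {s0,s5,s7} and {s4}.
No further refinement is possible. Final partition (5 blocks): {s3,s8} | {s0,s5,s7} | {s6} | {s1} | {s4}.

5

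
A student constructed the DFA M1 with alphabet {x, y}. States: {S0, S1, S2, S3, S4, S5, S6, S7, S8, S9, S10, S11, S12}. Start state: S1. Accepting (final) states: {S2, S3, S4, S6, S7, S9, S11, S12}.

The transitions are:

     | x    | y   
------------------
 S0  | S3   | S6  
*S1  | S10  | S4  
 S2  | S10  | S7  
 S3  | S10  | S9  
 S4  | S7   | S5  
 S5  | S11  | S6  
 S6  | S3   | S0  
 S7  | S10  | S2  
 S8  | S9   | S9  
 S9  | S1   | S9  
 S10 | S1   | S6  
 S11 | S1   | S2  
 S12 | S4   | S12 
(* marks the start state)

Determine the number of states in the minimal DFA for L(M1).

4

States {S8,S12} cannot be reached from the start state, so discard them.
P0 = {S2,S3,S4,S6,S7,S9,S11} | {S0,S1,S5,S10}.
On input x, block {S2,S3,S4,S6,S7,S9,S11} splits into {S2,S3,S7,S9,S11} and {S4,S6}.
Refine {S0,S1,S5,S10} on symbol x: members go to different blocks, giving {S0,S5} and {S1,S10}.
Stable partition: {S2,S3,S7,S9,S11} | {S0,S5} | {S4,S6} | {S1,S10} — 4 equivalence classes.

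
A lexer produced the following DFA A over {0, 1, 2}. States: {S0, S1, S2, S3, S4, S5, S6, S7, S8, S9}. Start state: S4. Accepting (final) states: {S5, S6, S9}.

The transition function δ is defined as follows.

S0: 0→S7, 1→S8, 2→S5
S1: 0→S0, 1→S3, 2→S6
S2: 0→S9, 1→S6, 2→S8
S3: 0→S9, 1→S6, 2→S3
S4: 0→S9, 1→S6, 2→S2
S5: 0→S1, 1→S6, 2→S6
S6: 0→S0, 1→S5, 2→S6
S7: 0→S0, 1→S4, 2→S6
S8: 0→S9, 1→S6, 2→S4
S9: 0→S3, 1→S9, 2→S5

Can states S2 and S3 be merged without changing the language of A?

All states are reachable from the start state.
Initial partition by acceptance: {S5,S6,S9} | {S0,S1,S2,S3,S4,S7,S8}.
Split {S0,S1,S2,S3,S4,S7,S8} by δ(·,0) → {S2,S3,S4,S8} and {S0,S1,S7}.
Refine {S5,S6,S9} on symbol 0: members go to different blocks, giving {S5,S6} and {S9}.
No further refinement is possible. Final partition (4 blocks): {S5,S6} | {S2,S3,S4,S8} | {S0,S1,S7} | {S9}.
S2 and S3 lie in the same block of the stable partition, so they are equivalent — no string distinguishes them.

Yes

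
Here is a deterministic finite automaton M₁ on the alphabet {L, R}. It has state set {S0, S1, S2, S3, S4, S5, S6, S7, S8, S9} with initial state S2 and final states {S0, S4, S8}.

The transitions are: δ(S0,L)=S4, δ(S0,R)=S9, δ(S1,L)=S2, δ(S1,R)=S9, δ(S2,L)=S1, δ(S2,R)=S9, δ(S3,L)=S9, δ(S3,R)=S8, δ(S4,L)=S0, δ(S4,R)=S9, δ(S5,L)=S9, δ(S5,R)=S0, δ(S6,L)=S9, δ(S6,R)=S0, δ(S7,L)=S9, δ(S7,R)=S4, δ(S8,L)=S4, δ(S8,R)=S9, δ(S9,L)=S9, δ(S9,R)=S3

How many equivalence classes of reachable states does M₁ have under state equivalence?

States {S5,S6,S7} cannot be reached from the start state, so discard them.
Start with accepting vs non-accepting: {S0,S4,S8} | {S1,S2,S3,S9}.
On input R, block {S1,S2,S3,S9} splits into {S1,S2,S9} and {S3}.
On input R, block {S1,S2,S9} splits into {S1,S2} and {S9}.
Stable partition: {S0,S4,S8} | {S1,S2} | {S3} | {S9} — 4 equivalence classes.

4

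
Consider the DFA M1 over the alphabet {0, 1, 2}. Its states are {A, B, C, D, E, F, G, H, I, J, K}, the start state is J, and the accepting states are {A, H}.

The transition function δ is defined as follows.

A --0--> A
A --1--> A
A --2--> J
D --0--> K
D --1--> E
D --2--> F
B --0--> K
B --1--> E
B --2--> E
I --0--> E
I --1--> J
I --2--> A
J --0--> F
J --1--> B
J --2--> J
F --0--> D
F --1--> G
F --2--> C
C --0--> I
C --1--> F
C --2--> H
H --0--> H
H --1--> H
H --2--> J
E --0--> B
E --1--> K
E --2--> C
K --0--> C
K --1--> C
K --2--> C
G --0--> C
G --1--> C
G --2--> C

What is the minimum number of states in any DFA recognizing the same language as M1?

All states are reachable from the start state.
Start with accepting vs non-accepting: {A,H} | {B,C,D,E,F,G,I,J,K}.
Refine {B,C,D,E,F,G,I,J,K} on symbol 2: members go to different blocks, giving {B,D,E,F,G,J,K} and {C,I}.
Refine {B,D,E,F,G,J,K} on symbol 0: members go to different blocks, giving {B,D,E,F,J} and {G,K}.
Refine {B,D,E,F,J} on symbol 0: members go to different blocks, giving {E,F,J} and {B,D}.
Split {E,F,J} by δ(·,0) → {E,F} and {J}.
On input 0, block {C,I} splits into {C} and {I}.
No further refinement is possible. Final partition (7 blocks): {A,H} | {E,F} | {C} | {G,K} | {B,D} | {J} | {I}.

7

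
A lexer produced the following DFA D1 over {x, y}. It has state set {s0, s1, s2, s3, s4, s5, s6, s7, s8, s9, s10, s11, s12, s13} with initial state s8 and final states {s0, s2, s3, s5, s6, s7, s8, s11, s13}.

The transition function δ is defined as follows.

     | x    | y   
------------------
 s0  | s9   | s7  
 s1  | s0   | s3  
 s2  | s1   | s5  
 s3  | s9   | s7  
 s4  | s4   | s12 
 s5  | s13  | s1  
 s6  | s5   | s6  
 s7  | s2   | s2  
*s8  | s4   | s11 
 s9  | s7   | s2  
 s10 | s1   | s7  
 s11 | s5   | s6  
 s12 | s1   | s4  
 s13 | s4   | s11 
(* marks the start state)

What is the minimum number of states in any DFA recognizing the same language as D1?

First remove the unreachable states {s10}; 13 states remain.
Initial partition by acceptance: {s0,s2,s3,s5,s6,s7,s8,s11,s13} | {s1,s4,s9,s12}.
Split {s0,s2,s3,s5,s6,s7,s8,s11,s13} by δ(·,x) → {s0,s2,s3,s8,s13} and {s5,s6,s7,s11}.
Split {s1,s4,s9,s12} by δ(·,x) → {s4,s12} and {s1} and {s9}.
On input x, block {s0,s2,s3,s8,s13} splits into {s0,s3} and {s8,s13} and {s2}.
On input x, block {s4,s12} splits into {s4} and {s12}.
Refine {s5,s6,s7,s11} on symbol x: members go to different blocks, giving {s6,s11} and {s5} and {s7}.
No further refinement is possible. Final partition (10 blocks): {s0,s3} | {s4} | {s6,s11} | {s1} | {s9} | {s8,s13} | {s2} | {s12} | {s5} | {s7}.

10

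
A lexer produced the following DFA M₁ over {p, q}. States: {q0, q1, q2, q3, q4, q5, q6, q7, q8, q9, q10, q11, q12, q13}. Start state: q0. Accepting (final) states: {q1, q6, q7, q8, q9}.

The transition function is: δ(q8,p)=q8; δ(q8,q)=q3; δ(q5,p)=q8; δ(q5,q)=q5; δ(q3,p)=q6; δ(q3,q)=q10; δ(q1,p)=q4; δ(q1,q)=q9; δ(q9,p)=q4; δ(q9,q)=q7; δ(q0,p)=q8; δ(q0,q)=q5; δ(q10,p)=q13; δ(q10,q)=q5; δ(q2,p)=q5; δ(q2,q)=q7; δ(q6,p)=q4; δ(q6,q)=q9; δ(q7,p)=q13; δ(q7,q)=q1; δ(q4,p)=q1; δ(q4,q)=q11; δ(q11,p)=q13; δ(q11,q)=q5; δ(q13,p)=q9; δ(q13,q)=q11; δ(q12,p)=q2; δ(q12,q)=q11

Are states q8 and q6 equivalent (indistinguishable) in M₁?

No

States {q2,q12} cannot be reached from the start state, so discard them.
Start with accepting vs non-accepting: {q1,q6,q7,q8,q9} | {q0,q3,q4,q5,q10,q11,q13}.
Split {q1,q6,q7,q8,q9} by δ(·,p) → {q1,q6,q7,q9} and {q8}.
Refine {q0,q3,q4,q5,q10,q11,q13} on symbol p: members go to different blocks, giving {q3,q4,q13} and {q0,q5} and {q10,q11}.
The partition is now stable with 5 blocks: {q1,q6,q7,q9} | {q3,q4,q13} | {q8} | {q0,q5} | {q10,q11}.
q8 and q6 end up in different blocks, so they are distinguishable. For instance, the string 'p' is accepted from only q8.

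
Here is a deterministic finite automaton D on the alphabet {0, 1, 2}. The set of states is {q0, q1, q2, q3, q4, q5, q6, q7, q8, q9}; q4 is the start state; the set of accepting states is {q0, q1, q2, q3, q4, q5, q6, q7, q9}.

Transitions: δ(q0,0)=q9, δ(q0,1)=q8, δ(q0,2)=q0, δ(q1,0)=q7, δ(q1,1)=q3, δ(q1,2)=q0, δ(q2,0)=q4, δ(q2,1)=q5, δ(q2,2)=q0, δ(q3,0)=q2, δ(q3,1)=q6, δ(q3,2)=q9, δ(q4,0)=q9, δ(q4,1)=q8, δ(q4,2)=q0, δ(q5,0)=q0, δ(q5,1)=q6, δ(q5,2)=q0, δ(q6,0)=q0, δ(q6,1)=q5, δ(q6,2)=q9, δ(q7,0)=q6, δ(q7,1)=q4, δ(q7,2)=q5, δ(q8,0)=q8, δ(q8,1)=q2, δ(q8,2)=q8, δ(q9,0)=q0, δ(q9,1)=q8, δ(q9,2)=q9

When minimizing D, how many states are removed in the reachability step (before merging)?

3

Starting at q4 and following transitions, the reachable set is {q0, q2, q4, q5, q6, q8, q9}. That leaves q1, q3, q7 unreachable — 3 in total.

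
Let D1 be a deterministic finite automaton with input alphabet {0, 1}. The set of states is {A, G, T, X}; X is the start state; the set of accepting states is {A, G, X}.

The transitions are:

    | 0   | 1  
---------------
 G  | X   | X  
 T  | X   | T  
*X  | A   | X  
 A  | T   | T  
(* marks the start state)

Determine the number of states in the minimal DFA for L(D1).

States {G} cannot be reached from the start state, so discard them.
Start with accepting vs non-accepting: {A,X} | {T}.
On input 0, block {A,X} splits into {A} and {X}.
The partition is now stable with 3 blocks: {A} | {T} | {X}.

3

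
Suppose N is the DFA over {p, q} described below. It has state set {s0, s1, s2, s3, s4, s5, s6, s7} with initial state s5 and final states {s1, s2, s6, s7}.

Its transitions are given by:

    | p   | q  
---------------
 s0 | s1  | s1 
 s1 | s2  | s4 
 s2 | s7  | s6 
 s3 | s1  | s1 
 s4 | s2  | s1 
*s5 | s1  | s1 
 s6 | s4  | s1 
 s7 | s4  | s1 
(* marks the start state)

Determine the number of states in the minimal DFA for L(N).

States {s0,s3} cannot be reached from the start state, so discard them.
Start with accepting vs non-accepting: {s1,s2,s6,s7} | {s4,s5}.
On input p, block {s1,s2,s6,s7} splits into {s1,s2} and {s6,s7}.
Split {s1,s2} by δ(·,p) → {s1} and {s2}.
Split {s4,s5} by δ(·,p) → {s4} and {s5}.
Stable partition: {s1} | {s4} | {s6,s7} | {s2} | {s5} — 5 equivalence classes.

5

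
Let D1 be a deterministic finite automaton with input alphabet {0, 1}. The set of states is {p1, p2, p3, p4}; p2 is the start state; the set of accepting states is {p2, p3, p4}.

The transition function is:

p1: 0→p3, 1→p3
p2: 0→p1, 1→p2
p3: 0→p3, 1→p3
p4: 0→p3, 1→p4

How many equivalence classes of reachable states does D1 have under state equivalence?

First remove the unreachable states {p4}; 3 states remain.
P0 = {p2,p3} | {p1}.
Refine {p2,p3} on symbol 0: members go to different blocks, giving {p2} and {p3}.
No further refinement is possible. Final partition (3 blocks): {p2} | {p1} | {p3}.

3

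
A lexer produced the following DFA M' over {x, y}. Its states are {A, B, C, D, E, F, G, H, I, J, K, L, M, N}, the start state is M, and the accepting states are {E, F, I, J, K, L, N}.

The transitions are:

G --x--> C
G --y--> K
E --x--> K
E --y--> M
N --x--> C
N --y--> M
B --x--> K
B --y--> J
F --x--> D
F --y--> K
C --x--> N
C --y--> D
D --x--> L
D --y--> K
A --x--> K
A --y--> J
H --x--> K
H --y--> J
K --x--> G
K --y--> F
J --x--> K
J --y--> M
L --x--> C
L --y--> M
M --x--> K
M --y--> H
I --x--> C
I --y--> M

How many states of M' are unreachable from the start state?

BFS from M reaches {C, D, F, G, H, J, K, L, M, N}; the 4 state(s) A, B, E, I are never visited.

4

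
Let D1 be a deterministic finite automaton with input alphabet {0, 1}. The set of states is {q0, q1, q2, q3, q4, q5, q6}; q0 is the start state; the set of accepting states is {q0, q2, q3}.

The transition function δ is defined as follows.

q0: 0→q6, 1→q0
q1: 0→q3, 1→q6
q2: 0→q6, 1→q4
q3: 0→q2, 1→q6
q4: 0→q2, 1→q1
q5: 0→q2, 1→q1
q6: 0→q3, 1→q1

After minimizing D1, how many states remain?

5

First remove the unreachable states {q5}; 6 states remain.
P0 = {q0,q2,q3} | {q1,q4,q6}.
Split {q0,q2,q3} by δ(·,0) → {q0,q2} and {q3}.
On input 1, block {q0,q2} splits into {q0} and {q2}.
Split {q1,q4,q6} by δ(·,0) → {q1,q6} and {q4}.
The partition is now stable with 5 blocks: {q0} | {q1,q6} | {q3} | {q2} | {q4}.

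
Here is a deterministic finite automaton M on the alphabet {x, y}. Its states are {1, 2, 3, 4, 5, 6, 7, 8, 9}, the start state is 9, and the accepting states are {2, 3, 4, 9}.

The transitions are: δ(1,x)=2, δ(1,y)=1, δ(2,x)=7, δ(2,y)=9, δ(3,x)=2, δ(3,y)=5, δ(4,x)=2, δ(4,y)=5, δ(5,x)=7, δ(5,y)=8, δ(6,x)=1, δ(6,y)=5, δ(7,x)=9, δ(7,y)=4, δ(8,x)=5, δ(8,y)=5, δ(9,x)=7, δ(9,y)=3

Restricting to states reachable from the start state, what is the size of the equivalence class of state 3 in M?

First remove the unreachable states {1,6}; 7 states remain.
P0 = {2,3,4,9} | {5,7,8}.
Split {2,3,4,9} by δ(·,x) → {2,9} and {3,4}.
On input y, block {2,9} splits into {2} and {9}.
On input x, block {5,7,8} splits into {5,8} and {7}.
Refine {5,8} on symbol x: members go to different blocks, giving {5} and {8}.
Stable partition: {2} | {5} | {3,4} | {9} | {7} | {8} — 6 equivalence classes.
The equivalence class containing 3 is {3,4}, of size 2.

2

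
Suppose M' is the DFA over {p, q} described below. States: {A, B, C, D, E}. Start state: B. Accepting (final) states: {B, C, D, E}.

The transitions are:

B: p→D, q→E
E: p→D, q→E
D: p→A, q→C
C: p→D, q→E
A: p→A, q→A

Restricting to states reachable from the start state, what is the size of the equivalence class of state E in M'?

Every state is reachable, so we keep all 5.
Start with accepting vs non-accepting: {B,C,D,E} | {A}.
On input p, block {B,C,D,E} splits into {B,C,E} and {D}.
Stable partition: {B,C,E} | {A} | {D} — 3 equivalence classes.
The equivalence class containing E is {B,C,E}, of size 3.

3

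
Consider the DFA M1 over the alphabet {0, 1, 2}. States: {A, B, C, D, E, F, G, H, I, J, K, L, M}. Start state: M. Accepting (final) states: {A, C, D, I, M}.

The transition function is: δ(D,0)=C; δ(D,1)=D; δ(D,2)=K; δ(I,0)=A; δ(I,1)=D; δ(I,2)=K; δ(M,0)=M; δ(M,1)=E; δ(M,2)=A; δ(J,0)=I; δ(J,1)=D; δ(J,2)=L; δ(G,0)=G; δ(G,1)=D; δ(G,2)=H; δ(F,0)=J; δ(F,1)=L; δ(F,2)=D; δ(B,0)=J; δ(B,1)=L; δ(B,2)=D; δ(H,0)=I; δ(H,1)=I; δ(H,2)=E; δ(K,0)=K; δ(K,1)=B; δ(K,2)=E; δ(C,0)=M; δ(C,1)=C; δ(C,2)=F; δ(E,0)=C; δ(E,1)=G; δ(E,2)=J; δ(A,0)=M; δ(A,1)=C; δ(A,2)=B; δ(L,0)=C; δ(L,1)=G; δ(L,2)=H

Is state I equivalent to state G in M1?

Start with accepting vs non-accepting: {A,C,D,I,M} | {B,E,F,G,H,J,K,L}.
On input 1, block {A,C,D,I,M} splits into {A,C,D,I} and {M}.
Split {A,C,D,I} by δ(·,0) → {A,C} and {D,I}.
Refine {B,E,F,G,H,J,K,L} on symbol 0: members go to different blocks, giving {B,F,G,K} and {E,L} and {H,J}.
On input 0, block {B,F,G,K} splits into {B,F} and {G,K}.
Split {G,K} by δ(·,1) → {G} and {K}.
Stable partition: {A,C} | {B,F} | {M} | {D,I} | {E,L} | {H,J} | {G} | {K} — 8 equivalence classes.
I and G end up in different blocks, so they are distinguishable. For instance, the string 'ε' is accepted from only I.

No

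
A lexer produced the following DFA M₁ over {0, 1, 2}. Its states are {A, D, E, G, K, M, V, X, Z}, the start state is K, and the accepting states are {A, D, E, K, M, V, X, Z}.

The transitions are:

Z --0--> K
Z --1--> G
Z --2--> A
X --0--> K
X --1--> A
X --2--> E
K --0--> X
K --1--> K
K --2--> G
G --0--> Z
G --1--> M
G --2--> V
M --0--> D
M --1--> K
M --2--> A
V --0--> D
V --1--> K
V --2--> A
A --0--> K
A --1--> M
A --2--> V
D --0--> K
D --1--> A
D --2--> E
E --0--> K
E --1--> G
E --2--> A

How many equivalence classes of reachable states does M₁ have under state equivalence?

6

P0 = {A,D,E,K,M,V,X,Z} | {G}.
Refine {A,D,E,K,M,V,X,Z} on symbol 1: members go to different blocks, giving {A,D,K,M,V,X} and {E,Z}.
Split {A,D,K,M,V,X} by δ(·,2) → {A,M,V} and {D,X} and {K}.
On input 0, block {A,M,V} splits into {M,V} and {A}.
Stable partition: {M,V} | {G} | {E,Z} | {D,X} | {K} | {A} — 6 equivalence classes.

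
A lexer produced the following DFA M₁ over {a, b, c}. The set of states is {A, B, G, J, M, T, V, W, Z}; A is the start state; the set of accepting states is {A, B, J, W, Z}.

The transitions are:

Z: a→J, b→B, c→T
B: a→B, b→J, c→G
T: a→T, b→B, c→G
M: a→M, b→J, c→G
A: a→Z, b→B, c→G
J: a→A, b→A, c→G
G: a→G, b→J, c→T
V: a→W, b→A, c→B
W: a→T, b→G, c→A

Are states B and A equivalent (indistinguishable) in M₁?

First remove the unreachable states {M,V,W}; 6 states remain.
Initial partition by acceptance: {A,B,J,Z} | {G,T}.
The partition is now stable with 2 blocks: {A,B,J,Z} | {G,T}.
B and A lie in the same block of the stable partition, so they are equivalent — no string distinguishes them.

Yes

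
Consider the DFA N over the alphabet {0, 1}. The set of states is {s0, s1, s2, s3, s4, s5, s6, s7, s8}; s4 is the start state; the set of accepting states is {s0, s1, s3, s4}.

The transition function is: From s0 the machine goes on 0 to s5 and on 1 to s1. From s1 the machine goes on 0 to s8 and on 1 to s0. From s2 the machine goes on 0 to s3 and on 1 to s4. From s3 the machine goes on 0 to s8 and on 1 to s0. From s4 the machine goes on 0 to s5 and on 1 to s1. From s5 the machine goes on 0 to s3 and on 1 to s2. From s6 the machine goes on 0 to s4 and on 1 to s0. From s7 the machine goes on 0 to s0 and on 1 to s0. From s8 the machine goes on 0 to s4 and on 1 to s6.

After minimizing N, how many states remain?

Reachable states from the start: {s0,s1,s2,s3,s4,s5,s6,s8}. Unreachable: {s7} — drop them.
Start with accepting vs non-accepting: {s0,s1,s3,s4} | {s2,s5,s6,s8}.
On input 1, block {s2,s5,s6,s8} splits into {s2,s6} and {s5,s8}.
No further refinement is possible. Final partition (3 blocks): {s0,s1,s3,s4} | {s2,s6} | {s5,s8}.

3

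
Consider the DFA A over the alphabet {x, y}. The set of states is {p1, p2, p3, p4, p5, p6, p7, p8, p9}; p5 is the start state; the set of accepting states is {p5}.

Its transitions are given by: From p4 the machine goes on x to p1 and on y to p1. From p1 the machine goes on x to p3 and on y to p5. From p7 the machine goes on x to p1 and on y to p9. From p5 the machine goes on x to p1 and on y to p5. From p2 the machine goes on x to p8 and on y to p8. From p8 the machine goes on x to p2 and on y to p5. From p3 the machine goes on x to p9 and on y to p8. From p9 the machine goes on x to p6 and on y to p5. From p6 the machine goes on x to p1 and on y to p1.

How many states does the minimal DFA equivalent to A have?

States {p4,p7} cannot be reached from the start state, so discard them.
Initial partition by acceptance: {p5} | {p1,p2,p3,p6,p8,p9}.
Refine {p1,p2,p3,p6,p8,p9} on symbol y: members go to different blocks, giving {p1,p8,p9} and {p2,p3,p6}.
Stable partition: {p5} | {p1,p8,p9} | {p2,p3,p6} — 3 equivalence classes.

3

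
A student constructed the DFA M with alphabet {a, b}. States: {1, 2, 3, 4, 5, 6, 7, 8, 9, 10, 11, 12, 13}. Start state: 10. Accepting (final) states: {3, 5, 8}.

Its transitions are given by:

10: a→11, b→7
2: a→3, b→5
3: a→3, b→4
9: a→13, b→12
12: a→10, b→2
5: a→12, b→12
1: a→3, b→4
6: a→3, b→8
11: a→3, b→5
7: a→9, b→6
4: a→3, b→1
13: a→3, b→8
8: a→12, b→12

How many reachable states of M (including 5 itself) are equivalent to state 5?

2

P0 = {3,5,8} | {1,2,4,6,7,9,10,11,12,13}.
On input a, block {3,5,8} splits into {5,8} and {3}.
Refine {1,2,4,6,7,9,10,11,12,13} on symbol a: members go to different blocks, giving {1,2,4,6,11,13} and {7,9,10,12}.
Split {1,2,4,6,11,13} by δ(·,b) → {2,6,11,13} and {1,4}.
On input a, block {7,9,10,12} splits into {7,12} and {9,10}.
No further refinement is possible. Final partition (6 blocks): {5,8} | {2,6,11,13} | {3} | {7,12} | {1,4} | {9,10}.
State 5 belongs to the block {5,8}, which has 2 states.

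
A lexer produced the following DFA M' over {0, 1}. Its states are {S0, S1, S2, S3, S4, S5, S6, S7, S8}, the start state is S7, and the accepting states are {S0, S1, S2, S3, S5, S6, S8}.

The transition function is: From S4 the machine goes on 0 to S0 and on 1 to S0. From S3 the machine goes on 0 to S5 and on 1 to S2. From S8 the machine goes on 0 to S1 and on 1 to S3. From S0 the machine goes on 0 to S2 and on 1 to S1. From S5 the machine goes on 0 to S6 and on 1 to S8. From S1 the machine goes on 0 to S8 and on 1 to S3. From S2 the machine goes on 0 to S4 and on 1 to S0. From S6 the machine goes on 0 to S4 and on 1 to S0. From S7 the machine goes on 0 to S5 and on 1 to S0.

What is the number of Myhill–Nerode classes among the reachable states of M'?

All states are reachable from the start state.
Initial partition by acceptance: {S0,S1,S2,S3,S5,S6,S8} | {S4,S7}.
Refine {S0,S1,S2,S3,S5,S6,S8} on symbol 0: members go to different blocks, giving {S0,S1,S3,S5,S8} and {S2,S6}.
Refine {S0,S1,S3,S5,S8} on symbol 0: members go to different blocks, giving {S1,S3,S8} and {S0,S5}.
Refine {S1,S3,S8} on symbol 0: members go to different blocks, giving {S1,S8} and {S3}.
No further refinement is possible. Final partition (5 blocks): {S1,S8} | {S4,S7} | {S2,S6} | {S0,S5} | {S3}.

5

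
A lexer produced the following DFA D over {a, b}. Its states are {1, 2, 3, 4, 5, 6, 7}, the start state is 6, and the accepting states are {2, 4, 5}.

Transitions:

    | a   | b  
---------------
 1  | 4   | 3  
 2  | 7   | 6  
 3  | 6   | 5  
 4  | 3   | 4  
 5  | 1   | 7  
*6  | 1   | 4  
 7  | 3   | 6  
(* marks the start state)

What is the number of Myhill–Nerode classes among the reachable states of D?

6

States {2} cannot be reached from the start state, so discard them.
Start with accepting vs non-accepting: {4,5} | {1,3,6,7}.
Refine {4,5} on symbol b: members go to different blocks, giving {4} and {5}.
Split {1,3,6,7} by δ(·,a) → {3,6,7} and {1}.
Refine {3,6,7} on symbol a: members go to different blocks, giving {3,7} and {6}.
Refine {3,7} on symbol a: members go to different blocks, giving {3} and {7}.
The partition is now stable with 6 blocks: {4} | {3} | {5} | {1} | {6} | {7}.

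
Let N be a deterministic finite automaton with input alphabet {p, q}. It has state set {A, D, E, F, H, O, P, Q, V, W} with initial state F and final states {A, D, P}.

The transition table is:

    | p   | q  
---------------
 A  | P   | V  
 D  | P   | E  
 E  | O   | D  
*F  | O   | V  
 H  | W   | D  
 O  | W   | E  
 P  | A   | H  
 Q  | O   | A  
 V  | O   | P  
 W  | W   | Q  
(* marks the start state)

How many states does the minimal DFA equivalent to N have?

3

Every state is reachable, so we keep all 10.
P0 = {A,D,P} | {E,F,H,O,Q,V,W}.
On input q, block {E,F,H,O,Q,V,W} splits into {E,H,Q,V} and {F,O,W}.
The partition is now stable with 3 blocks: {A,D,P} | {E,H,Q,V} | {F,O,W}.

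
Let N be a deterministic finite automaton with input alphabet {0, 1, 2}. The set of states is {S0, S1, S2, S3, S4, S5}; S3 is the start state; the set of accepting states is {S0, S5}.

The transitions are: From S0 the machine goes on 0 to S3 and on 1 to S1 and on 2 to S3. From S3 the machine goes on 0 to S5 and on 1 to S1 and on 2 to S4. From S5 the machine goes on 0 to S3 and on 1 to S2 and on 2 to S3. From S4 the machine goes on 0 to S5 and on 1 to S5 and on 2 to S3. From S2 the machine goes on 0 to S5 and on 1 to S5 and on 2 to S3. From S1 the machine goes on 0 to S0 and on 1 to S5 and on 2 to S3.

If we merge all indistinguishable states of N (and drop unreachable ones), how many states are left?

All states are reachable from the start state.
Initial partition by acceptance: {S0,S5} | {S1,S2,S3,S4}.
Refine {S1,S2,S3,S4} on symbol 1: members go to different blocks, giving {S1,S2,S4} and {S3}.
The partition is now stable with 3 blocks: {S0,S5} | {S1,S2,S4} | {S3}.

3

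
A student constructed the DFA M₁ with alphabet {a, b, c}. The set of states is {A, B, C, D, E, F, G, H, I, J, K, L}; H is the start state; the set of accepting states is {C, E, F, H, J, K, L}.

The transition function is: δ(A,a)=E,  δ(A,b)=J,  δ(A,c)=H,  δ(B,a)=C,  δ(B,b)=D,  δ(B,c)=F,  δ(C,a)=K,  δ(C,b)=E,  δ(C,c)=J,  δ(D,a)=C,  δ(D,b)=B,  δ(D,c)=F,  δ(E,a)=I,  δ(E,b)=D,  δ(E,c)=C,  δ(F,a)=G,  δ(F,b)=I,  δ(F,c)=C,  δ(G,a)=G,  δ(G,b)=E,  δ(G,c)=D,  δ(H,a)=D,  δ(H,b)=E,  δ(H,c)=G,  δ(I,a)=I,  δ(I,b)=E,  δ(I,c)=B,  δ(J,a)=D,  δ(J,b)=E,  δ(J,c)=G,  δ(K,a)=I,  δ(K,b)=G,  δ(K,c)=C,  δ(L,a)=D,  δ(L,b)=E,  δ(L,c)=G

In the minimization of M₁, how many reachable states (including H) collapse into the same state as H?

2

Reachable states from the start: {B,C,D,E,F,G,H,I,J,K}. Unreachable: {A,L} — drop them.
Initial partition by acceptance: {C,E,F,H,J,K} | {B,D,G,I}.
Refine {C,E,F,H,J,K} on symbol a: members go to different blocks, giving {E,F,H,J,K} and {C}.
On input b, block {E,F,H,J,K} splits into {E,F,K} and {H,J}.
On input a, block {B,D,G,I} splits into {B,D} and {G,I}.
On input b, block {E,F,K} splits into {F,K} and {E}.
No further refinement is possible. Final partition (6 blocks): {F,K} | {B,D} | {C} | {H,J} | {G,I} | {E}.
State H belongs to the block {H,J}, which has 2 states.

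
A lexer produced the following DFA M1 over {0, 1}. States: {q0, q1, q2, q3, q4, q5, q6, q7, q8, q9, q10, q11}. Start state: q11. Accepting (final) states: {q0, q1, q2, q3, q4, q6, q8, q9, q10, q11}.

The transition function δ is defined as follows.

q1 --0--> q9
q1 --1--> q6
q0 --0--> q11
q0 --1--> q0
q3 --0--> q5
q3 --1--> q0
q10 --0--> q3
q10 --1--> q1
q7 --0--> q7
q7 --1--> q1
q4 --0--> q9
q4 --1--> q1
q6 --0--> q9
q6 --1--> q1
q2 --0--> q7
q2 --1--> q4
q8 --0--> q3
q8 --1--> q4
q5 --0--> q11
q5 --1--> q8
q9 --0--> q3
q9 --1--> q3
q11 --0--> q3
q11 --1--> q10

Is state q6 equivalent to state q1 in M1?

Yes

States {q2,q7} cannot be reached from the start state, so discard them.
P0 = {q0,q1,q3,q4,q6,q8,q9,q10,q11} | {q5}.
Refine {q0,q1,q3,q4,q6,q8,q9,q10,q11} on symbol 0: members go to different blocks, giving {q0,q1,q4,q6,q8,q9,q10,q11} and {q3}.
Refine {q0,q1,q4,q6,q8,q9,q10,q11} on symbol 0: members go to different blocks, giving {q0,q1,q4,q6} and {q8,q9,q10,q11}.
Split {q8,q9,q10,q11} by δ(·,1) → {q8,q10} and {q9} and {q11}.
On input 0, block {q0,q1,q4,q6} splits into {q1,q4,q6} and {q0}.
No further refinement is possible. Final partition (7 blocks): {q1,q4,q6} | {q5} | {q3} | {q8,q10} | {q9} | {q11} | {q0}.
q6 and q1 lie in the same block of the stable partition, so they are equivalent — no string distinguishes them.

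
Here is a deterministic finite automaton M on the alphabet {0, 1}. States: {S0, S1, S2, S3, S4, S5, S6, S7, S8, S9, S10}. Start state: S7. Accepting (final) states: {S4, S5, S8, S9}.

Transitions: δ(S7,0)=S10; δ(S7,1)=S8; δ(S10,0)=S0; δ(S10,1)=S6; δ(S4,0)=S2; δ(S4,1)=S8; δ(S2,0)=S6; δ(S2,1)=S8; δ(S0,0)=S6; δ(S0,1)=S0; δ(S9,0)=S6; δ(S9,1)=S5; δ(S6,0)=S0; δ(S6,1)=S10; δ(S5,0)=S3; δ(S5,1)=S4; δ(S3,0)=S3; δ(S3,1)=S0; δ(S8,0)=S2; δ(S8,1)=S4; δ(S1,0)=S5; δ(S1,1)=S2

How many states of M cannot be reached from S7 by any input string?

4

No path from S7 leads to S1, S3, S5, S9; the other 7 states are all reachable.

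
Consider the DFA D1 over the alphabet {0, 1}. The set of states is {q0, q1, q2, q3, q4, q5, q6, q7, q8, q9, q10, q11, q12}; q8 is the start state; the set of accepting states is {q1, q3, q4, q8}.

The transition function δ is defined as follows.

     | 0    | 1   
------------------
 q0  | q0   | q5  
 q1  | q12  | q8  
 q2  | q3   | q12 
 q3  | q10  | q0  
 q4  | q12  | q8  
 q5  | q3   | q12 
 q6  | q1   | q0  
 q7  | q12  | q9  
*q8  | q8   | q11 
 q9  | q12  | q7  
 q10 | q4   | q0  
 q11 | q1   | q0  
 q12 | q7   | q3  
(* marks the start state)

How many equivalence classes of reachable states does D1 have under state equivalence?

8

States {q2,q6} cannot be reached from the start state, so discard them.
Initial partition by acceptance: {q1,q3,q4,q8} | {q0,q5,q7,q9,q10,q11,q12}.
Split {q1,q3,q4,q8} by δ(·,0) → {q1,q3,q4} and {q8}.
On input 1, block {q1,q3,q4} splits into {q1,q4} and {q3}.
On input 0, block {q0,q5,q7,q9,q10,q11,q12} splits into {q0,q7,q9,q12} and {q10,q11} and {q5}.
Split {q0,q7,q9,q12} by δ(·,1) → {q7,q9} and {q0} and {q12}.
Stable partition: {q1,q4} | {q7,q9} | {q8} | {q3} | {q10,q11} | {q5} | {q0} | {q12} — 8 equivalence classes.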